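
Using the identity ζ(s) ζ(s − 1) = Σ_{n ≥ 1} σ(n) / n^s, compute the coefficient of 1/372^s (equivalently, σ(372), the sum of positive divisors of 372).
σ(372) = 896

In the product (Σ m^0/m^s)(Σ k / k^s) = Σ (Σ_{d | n} d) / n^s, the coefficient of 1/n^s is σ(n) = Σ_{d | n} d. For n = 372, divisors are [1, 2, 3, 4, 6, 12, 31, 62, 93, 124, 186, 372]; summing: σ(372) = 896.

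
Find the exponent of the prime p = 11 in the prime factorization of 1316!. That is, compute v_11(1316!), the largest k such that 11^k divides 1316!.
v_11(1316!) = 129

Legendre's formula: v_p(n!) = Σ_{k ≥ 1} ⌊n / p^k⌋. For p = 11, n = 1316, the terms are:
  ⌊1316/11^1⌋ = ⌊1316/11⌋ = 119
  ⌊1316/11^2⌋ = ⌊1316/121⌋ = 10
(the next term ⌊1316/11^3⌋ = 0, terminating the sum). Summing: v_11(1316!) = 119 + 10 = 129.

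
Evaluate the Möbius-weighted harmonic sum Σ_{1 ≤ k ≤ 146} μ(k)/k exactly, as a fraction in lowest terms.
Σ μ(k)/k = 66670440746206079837278951558338834430808994180477323/3338215550199730022503077710549980019122111551066811030

Values of μ(k) for 1 ≤ k ≤ 146: μ(1) = 1, μ(2) = -1, μ(3) = -1, μ(5) = -1, μ(6) = 1, μ(7) = -1, μ(10) = 1, μ(11) = -1, μ(13) = -1, μ(14) = 1, μ(15) = 1, μ(17) = -1, μ(19) = -1, μ(21) = 1, μ(22) = 1, μ(23) = -1, μ(26) = 1, μ(29) = -1, μ(30) = -1, μ(31) = -1, μ(33) = 1, μ(34) = 1, μ(35) = 1, μ(37) = -1, μ(38) = 1, μ(39) = 1, μ(41) = -1, μ(42) = -1, μ(43) = -1, μ(46) = 1, μ(47) = -1, μ(51) = 1, μ(53) = -1, μ(55) = 1, μ(57) = 1, μ(58) = 1, μ(59) = -1, μ(61) = -1, μ(62) = 1, μ(65) = 1, μ(66) = -1, μ(67) = -1, μ(69) = 1, μ(70) = -1, μ(71) = -1, μ(73) = -1, μ(74) = 1, μ(77) = 1, μ(78) = -1, μ(79) = -1, μ(82) = 1, μ(83) = -1, μ(85) = 1, μ(86) = 1, μ(87) = 1, μ(89) = -1, μ(91) = 1, μ(93) = 1, μ(94) = 1, μ(95) = 1, μ(97) = -1, μ(101) = -1, μ(102) = -1, μ(103) = -1, μ(105) = -1, μ(106) = 1, μ(107) = -1, μ(109) = -1, μ(110) = -1, μ(111) = 1, μ(113) = -1, μ(114) = -1, μ(115) = 1, μ(118) = 1, μ(119) = 1, μ(122) = 1, μ(123) = 1, μ(127) = -1, μ(129) = 1, μ(130) = -1, μ(131) = -1, μ(133) = 1, μ(134) = 1, μ(137) = -1, μ(138) = -1, μ(139) = -1, μ(141) = 1, μ(142) = 1, μ(143) = 1, μ(145) = 1, μ(146) = 1, with μ = 0 on non-squarefree integers. Summing μ(k)/k for k where μ(k) ≠ 0 gives 66670440746206079837278951558338834430808994180477323/3338215550199730022503077710549980019122111551066811030 ≈ 0.0200. (PNT ⟺ this sum → 0 as n → ∞.)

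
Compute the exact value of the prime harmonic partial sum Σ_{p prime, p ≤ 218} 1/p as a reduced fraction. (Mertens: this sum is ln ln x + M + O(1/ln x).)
Σ 1/p = 3215488142498485484492183158345029261034221047849345857469577412562094716564064084247/1645783550795210387735581011435590727981167322669649249414629852197255934130751870910

π(218) = 47, so the primes ≤ 218 are [2, 3, 5, 7, 11, 13, 17, 19, 23, 29, 31, 37, 41, 43, 47, 53, 59, 61, 67, 71, 73, 79, 83, 89, 97, 101, 103, 107, 109, 113, 127, 131, 137, 139, 149, 151, 157, 163, 167, 173, 179, 181, 191, 193, 197, 199, 211]. Summing 1/p over these primes: 3215488142498485484492183158345029261034221047849345857469577412562094716564064084247/1645783550795210387735581011435590727981167322669649249414629852197255934130751870910 ≈ 1.9538. Mertens estimate ln ln(218) + 0.2615 ≈ 1.9450.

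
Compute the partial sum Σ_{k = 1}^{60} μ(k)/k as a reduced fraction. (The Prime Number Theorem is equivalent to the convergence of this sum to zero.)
Σ μ(k)/k = 15620172904808488514/961380175077106319535

Values of μ(k) for 1 ≤ k ≤ 60: μ(1) = 1, μ(2) = -1, μ(3) = -1, μ(5) = -1, μ(6) = 1, μ(7) = -1, μ(10) = 1, μ(11) = -1, μ(13) = -1, μ(14) = 1, μ(15) = 1, μ(17) = -1, μ(19) = -1, μ(21) = 1, μ(22) = 1, μ(23) = -1, μ(26) = 1, μ(29) = -1, μ(30) = -1, μ(31) = -1, μ(33) = 1, μ(34) = 1, μ(35) = 1, μ(37) = -1, μ(38) = 1, μ(39) = 1, μ(41) = -1, μ(42) = -1, μ(43) = -1, μ(46) = 1, μ(47) = -1, μ(51) = 1, μ(53) = -1, μ(55) = 1, μ(57) = 1, μ(58) = 1, μ(59) = -1, with μ = 0 on non-squarefree integers. Summing μ(k)/k for k where μ(k) ≠ 0 gives 15620172904808488514/961380175077106319535 ≈ 0.0162. (PNT ⟺ this sum → 0 as n → ∞.)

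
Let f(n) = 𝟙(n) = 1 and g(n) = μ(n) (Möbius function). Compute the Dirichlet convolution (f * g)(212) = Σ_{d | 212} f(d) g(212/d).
(𝟙 * μ)(212) = 0

Divisors of 212: [1, 2, 4, 53, 106, 212]. For each d | 212:
  d = 1: 𝟙(1) · μ(212/1) = 1 · 0 = 0
  d = 2: 𝟙(2) · μ(212/2) = 1 · 1 = 1
  d = 4: 𝟙(4) · μ(212/4) = 1 · -1 = -1
  d = 53: 𝟙(53) · μ(212/53) = 1 · 0 = 0
  d = 106: 𝟙(106) · μ(212/106) = 1 · -1 = -1
  d = 212: 𝟙(212) · μ(212/212) = 1 · 1 = 1
Summing: (𝟙 * μ)(212) = 0 + 1 + -1 + 0 + -1 + 1 = 0.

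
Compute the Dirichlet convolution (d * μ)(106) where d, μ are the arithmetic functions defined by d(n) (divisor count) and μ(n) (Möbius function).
(d * μ)(106) = 1

Divisors of 106: [1, 2, 53, 106]. For each d | 106:
  d = 1: d(1) · μ(106/1) = 1 · 1 = 1
  d = 2: d(2) · μ(106/2) = 2 · -1 = -2
  d = 53: d(53) · μ(106/53) = 2 · -1 = -2
  d = 106: d(106) · μ(106/106) = 4 · 1 = 4
Summing: (d * μ)(106) = 1 + -2 + -2 + 4 = 1.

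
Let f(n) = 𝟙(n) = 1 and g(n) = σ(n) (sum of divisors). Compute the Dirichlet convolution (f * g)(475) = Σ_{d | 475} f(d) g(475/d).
(𝟙 * σ)(475) = 798

Divisors of 475: [1, 5, 19, 25, 95, 475]. For each d | 475:
  d = 1: 𝟙(1) · σ(475/1) = 1 · 620 = 620
  d = 5: 𝟙(5) · σ(475/5) = 1 · 120 = 120
  d = 19: 𝟙(19) · σ(475/19) = 1 · 31 = 31
  d = 25: 𝟙(25) · σ(475/25) = 1 · 20 = 20
  d = 95: 𝟙(95) · σ(475/95) = 1 · 6 = 6
  d = 475: 𝟙(475) · σ(475/475) = 1 · 1 = 1
Summing: (𝟙 * σ)(475) = 620 + 120 + 31 + 20 + 6 + 1 = 798.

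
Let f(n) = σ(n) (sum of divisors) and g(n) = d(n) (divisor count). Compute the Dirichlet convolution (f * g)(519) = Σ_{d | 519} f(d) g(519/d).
(σ * d)(519) = 1056

Divisors of 519: [1, 3, 173, 519]. For each d | 519:
  d = 1: σ(1) · d(519/1) = 1 · 4 = 4
  d = 3: σ(3) · d(519/3) = 4 · 2 = 8
  d = 173: σ(173) · d(519/173) = 174 · 2 = 348
  d = 519: σ(519) · d(519/519) = 696 · 1 = 696
Summing: (σ * d)(519) = 4 + 8 + 348 + 696 = 1056.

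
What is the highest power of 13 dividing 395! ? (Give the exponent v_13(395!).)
v_13(395!) = 32

Legendre's formula: v_p(n!) = Σ_{k ≥ 1} ⌊n / p^k⌋. For p = 13, n = 395, the terms are:
  ⌊395/13^1⌋ = ⌊395/13⌋ = 30
  ⌊395/13^2⌋ = ⌊395/169⌋ = 2
(the next term ⌊395/13^3⌋ = 0, terminating the sum). Summing: v_13(395!) = 30 + 2 = 32.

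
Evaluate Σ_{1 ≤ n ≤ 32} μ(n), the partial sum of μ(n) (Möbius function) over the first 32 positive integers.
Σ_{n ≤ 32} μ(n) = -4

Compute μ(n) for each 1 ≤ n ≤ 32: μ(1) = 1, μ(2) = -1, μ(3) = -1, μ(4) = 0, μ(5) = -1, μ(6) = 1, μ(7) = -1, μ(8) = 0, μ(9) = 0, μ(10) = 1, μ(11) = -1, μ(12) = 0, μ(13) = -1, μ(14) = 1, μ(15) = 1, μ(16) = 0, μ(17) = -1, μ(18) = 0, μ(19) = -1, μ(20) = 0, μ(21) = 1, μ(22) = 1, μ(23) = -1, μ(24) = 0, μ(25) = 0, μ(26) = 1, μ(27) = 0, μ(28) = 0, μ(29) = -1, μ(30) = -1, μ(31) = -1, μ(32) = 0. Summing all 32 values: -4. (Mertens function M(x) = Σ_{n ≤ x} μ(n); on average M(x) should be small (PNT ⟺ M(x) = o(x)).)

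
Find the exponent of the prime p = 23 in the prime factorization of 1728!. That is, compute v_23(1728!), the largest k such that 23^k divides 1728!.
v_23(1728!) = 78

Legendre's formula: v_p(n!) = Σ_{k ≥ 1} ⌊n / p^k⌋. For p = 23, n = 1728, the terms are:
  ⌊1728/23^1⌋ = ⌊1728/23⌋ = 75
  ⌊1728/23^2⌋ = ⌊1728/529⌋ = 3
(the next term ⌊1728/23^3⌋ = 0, terminating the sum). Summing: v_23(1728!) = 75 + 3 = 78.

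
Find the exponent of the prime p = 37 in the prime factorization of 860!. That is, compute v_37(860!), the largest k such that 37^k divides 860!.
v_37(860!) = 23

Legendre's formula: v_p(n!) = Σ_{k ≥ 1} ⌊n / p^k⌋. For p = 37, n = 860, the terms are:
  ⌊860/37^1⌋ = ⌊860/37⌋ = 23
(the next term ⌊860/37^2⌋ = 0, terminating the sum). Summing: v_37(860!) = 23 = 23.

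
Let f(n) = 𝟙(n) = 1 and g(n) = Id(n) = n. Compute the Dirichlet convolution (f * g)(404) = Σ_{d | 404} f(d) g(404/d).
(𝟙 * Id)(404) = 714

Divisors of 404: [1, 2, 4, 101, 202, 404]. For each d | 404:
  d = 1: 𝟙(1) · Id(404/1) = 1 · 404 = 404
  d = 2: 𝟙(2) · Id(404/2) = 1 · 202 = 202
  d = 4: 𝟙(4) · Id(404/4) = 1 · 101 = 101
  d = 101: 𝟙(101) · Id(404/101) = 1 · 4 = 4
  d = 202: 𝟙(202) · Id(404/202) = 1 · 2 = 2
  d = 404: 𝟙(404) · Id(404/404) = 1 · 1 = 1
Summing: (𝟙 * Id)(404) = 404 + 202 + 101 + 4 + 2 + 1 = 714.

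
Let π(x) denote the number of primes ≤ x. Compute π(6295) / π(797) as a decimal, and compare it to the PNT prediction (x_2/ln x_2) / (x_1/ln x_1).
π(6295)/π(797) = 818/139 ≈ 5.8849;  PNT prediction ≈ 6.0323.

π(797) = 139 and π(6295) = 818, so π(6295)/π(797) ≈ 5.8849. The PNT-predicted ratio is (6295/ln(6295)) / (797/ln(797)) ≈ 6.0323. The two agree to within a few percent, as expected.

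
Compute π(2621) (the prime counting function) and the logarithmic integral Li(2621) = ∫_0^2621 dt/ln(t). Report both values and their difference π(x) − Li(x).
π(2621) = 381;  Li(2621) ≈ 395.03;  π(x) − Li(x) ≈ -14.03.

Direct count of primes ≤ 2621 gives π(2621) = 381. Numerical evaluation of the logarithmic integral gives Li(2621) ≈ 395.03. The difference π(x) − Li(x) ≈ -14.03 is typically negative for small/moderate x (Li(x) overestimates), though Littlewood's theorem shows this sign changes infinitely often.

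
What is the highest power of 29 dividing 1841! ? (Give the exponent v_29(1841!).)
v_29(1841!) = 65

Legendre's formula: v_p(n!) = Σ_{k ≥ 1} ⌊n / p^k⌋. For p = 29, n = 1841, the terms are:
  ⌊1841/29^1⌋ = ⌊1841/29⌋ = 63
  ⌊1841/29^2⌋ = ⌊1841/841⌋ = 2
(the next term ⌊1841/29^3⌋ = 0, terminating the sum). Summing: v_29(1841!) = 63 + 2 = 65.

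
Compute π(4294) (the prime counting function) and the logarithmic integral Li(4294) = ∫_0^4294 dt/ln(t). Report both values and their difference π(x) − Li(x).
π(4294) = 589;  Li(4294) ≈ 600.66;  π(x) − Li(x) ≈ -11.66.

Direct count of primes ≤ 4294 gives π(4294) = 589. Numerical evaluation of the logarithmic integral gives Li(4294) ≈ 600.66. The difference π(x) − Li(x) ≈ -11.66 is typically negative for small/moderate x (Li(x) overestimates), though Littlewood's theorem shows this sign changes infinitely often.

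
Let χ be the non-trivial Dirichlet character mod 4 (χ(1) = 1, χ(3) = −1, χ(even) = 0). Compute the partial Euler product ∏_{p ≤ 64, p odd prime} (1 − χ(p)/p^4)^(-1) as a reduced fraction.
∏ = 81934214988902113115031508050672702841756592198516788686922065253543/82850154482442028729801746725895742819441886414557775886809038848000

The odd primes p ≤ 64 are [3, 5, 7, 11, 13, 17, 19, 23, 29, 31, 37, 41, 43, 47, 53, 59, 61]. For each, χ(p) = 1 if p ≡ 1 mod 4, χ(p) = −1 if p ≡ 3 mod 4. Taking (1 − χ(p)/p^4)^(-1) = p^4/(p^4 − χ(p)): (1 − (-1)/3^4)^(-1) · (1 − (1)/5^4)^(-1) · (1 − (-1)/7^4)^(-1) · (1 − (-1)/11^4)^(-1) · (1 − (1)/13^4)^(-1) · (1 − (1)/17^4)^(-1) · (1 − (-1)/19^4)^(-1) · (1 − (-1)/23^4)^(-1) · (1 − (1)/29^4)^(-1) · (1 − (-1)/31^4)^(-1) · (1 − (1)/37^4)^(-1) · (1 − (1)/41^4)^(-1) · (1 − (-1)/43^4)^(-1) · (1 − (-1)/47^4)^(-1) · (1 − (1)/53^4)^(-1) · (1 − (-1)/59^4)^(-1) · (1 − (1)/61^4)^(-1) = 81934214988902113115031508050672702841756592198516788686922065253543/82850154482442028729801746725895742819441886414557775886809038848000.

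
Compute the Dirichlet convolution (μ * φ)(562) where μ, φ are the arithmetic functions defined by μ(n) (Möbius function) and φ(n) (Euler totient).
(μ * φ)(562) = 0

Divisors of 562: [1, 2, 281, 562]. For each d | 562:
  d = 1: μ(1) · φ(562/1) = 1 · 280 = 280
  d = 2: μ(2) · φ(562/2) = -1 · 280 = -280
  d = 281: μ(281) · φ(562/281) = -1 · 1 = -1
  d = 562: μ(562) · φ(562/562) = 1 · 1 = 1
Summing: (μ * φ)(562) = 280 + -280 + -1 + 1 = 0.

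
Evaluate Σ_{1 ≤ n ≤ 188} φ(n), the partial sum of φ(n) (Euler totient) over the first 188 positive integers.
Σ_{n ≤ 188} φ(n) = 10796

Compute φ(n) for each 1 ≤ n ≤ 188: φ(1) = 1, φ(2) = 1, φ(3) = 2, φ(4) = 2, φ(5) = 4, φ(6) = 2, φ(7) = 6, φ(8) = 4, φ(9) = 6, φ(10) = 4, φ(11) = 10, φ(12) = 4, φ(13) = 12, φ(14) = 6, φ(15) = 8, φ(16) = 8, φ(17) = 16, φ(18) = 6, φ(19) = 18, φ(20) = 8, φ(21) = 12, φ(22) = 10, φ(23) = 22, φ(24) = 8, φ(25) = 20, φ(26) = 12, φ(27) = 18, φ(28) = 12, φ(29) = 28, φ(30) = 8, φ(31) = 30, φ(32) = 16, φ(33) = 20, φ(34) = 16, φ(35) = 24, φ(36) = 12, φ(37) = 36, φ(38) = 18, φ(39) = 24, φ(40) = 16, φ(41) = 40, φ(42) = 12, φ(43) = 42, φ(44) = 20, φ(45) = 24, φ(46) = 22, φ(47) = 46, φ(48) = 16, φ(49) = 42, φ(50) = 20, φ(51) = 32, φ(52) = 24, φ(53) = 52, φ(54) = 18, φ(55) = 40, φ(56) = 24, φ(57) = 36, φ(58) = 28, φ(59) = 58, φ(60) = 16, φ(61) = 60, φ(62) = 30, φ(63) = 36, φ(64) = 32, φ(65) = 48, φ(66) = 20, φ(67) = 66, φ(68) = 32, φ(69) = 44, φ(70) = 24, φ(71) = 70, φ(72) = 24, φ(73) = 72, φ(74) = 36, φ(75) = 40, φ(76) = 36, φ(77) = 60, φ(78) = 24, φ(79) = 78, φ(80) = 32, φ(81) = 54, φ(82) = 40, φ(83) = 82, φ(84) = 24, φ(85) = 64, φ(86) = 42, φ(87) = 56, φ(88) = 40, φ(89) = 88, φ(90) = 24, φ(91) = 72, φ(92) = 44, φ(93) = 60, φ(94) = 46, φ(95) = 72, φ(96) = 32, φ(97) = 96, φ(98) = 42, φ(99) = 60, φ(100) = 40, φ(101) = 100, φ(102) = 32, φ(103) = 102, φ(104) = 48, φ(105) = 48, φ(106) = 52, φ(107) = 106, φ(108) = 36, φ(109) = 108, φ(110) = 40, φ(111) = 72, φ(112) = 48, φ(113) = 112, φ(114) = 36, φ(115) = 88, φ(116) = 56, φ(117) = 72, φ(118) = 58, φ(119) = 96, φ(120) = 32, φ(121) = 110, φ(122) = 60, φ(123) = 80, φ(124) = 60, φ(125) = 100, φ(126) = 36, φ(127) = 126, φ(128) = 64, φ(129) = 84, φ(130) = 48, φ(131) = 130, φ(132) = 40, φ(133) = 108, φ(134) = 66, φ(135) = 72, φ(136) = 64, φ(137) = 136, φ(138) = 44, φ(139) = 138, φ(140) = 48, φ(141) = 92, φ(142) = 70, φ(143) = 120, φ(144) = 48, φ(145) = 112, φ(146) = 72, φ(147) = 84, φ(148) = 72, φ(149) = 148, φ(150) = 40, φ(151) = 150, φ(152) = 72, φ(153) = 96, φ(154) = 60, φ(155) = 120, φ(156) = 48, φ(157) = 156, φ(158) = 78, φ(159) = 104, φ(160) = 64, φ(161) = 132, φ(162) = 54, φ(163) = 162, φ(164) = 80, φ(165) = 80, φ(166) = 82, φ(167) = 166, φ(168) = 48, φ(169) = 156, φ(170) = 64, φ(171) = 108, φ(172) = 84, φ(173) = 172, φ(174) = 56, φ(175) = 120, φ(176) = 80, φ(177) = 116, φ(178) = 88, φ(179) = 178, φ(180) = 48, φ(181) = 180, φ(182) = 72, φ(183) = 120, φ(184) = 88, φ(185) = 144, φ(186) = 60, φ(187) = 160, φ(188) = 92. Summing all 188 values: 10796. (Average order: Σ_{n ≤ x} φ(n) ~ (3/π²) x². For x = 188, (3/π²)·188² ≈ 10743.29.)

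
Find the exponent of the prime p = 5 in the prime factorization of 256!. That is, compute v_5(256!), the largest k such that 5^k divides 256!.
v_5(256!) = 63

Legendre's formula: v_p(n!) = Σ_{k ≥ 1} ⌊n / p^k⌋. For p = 5, n = 256, the terms are:
  ⌊256/5^1⌋ = ⌊256/5⌋ = 51
  ⌊256/5^2⌋ = ⌊256/25⌋ = 10
  ⌊256/5^3⌋ = ⌊256/125⌋ = 2
(the next term ⌊256/5^4⌋ = 0, terminating the sum). Summing: v_5(256!) = 51 + 10 + 2 = 63.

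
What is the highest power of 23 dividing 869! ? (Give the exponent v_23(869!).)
v_23(869!) = 38

Legendre's formula: v_p(n!) = Σ_{k ≥ 1} ⌊n / p^k⌋. For p = 23, n = 869, the terms are:
  ⌊869/23^1⌋ = ⌊869/23⌋ = 37
  ⌊869/23^2⌋ = ⌊869/529⌋ = 1
(the next term ⌊869/23^3⌋ = 0, terminating the sum). Summing: v_23(869!) = 37 + 1 = 38.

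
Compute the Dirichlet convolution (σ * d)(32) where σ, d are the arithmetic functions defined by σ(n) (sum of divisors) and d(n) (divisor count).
(σ * d)(32) = 219

Divisors of 32: [1, 2, 4, 8, 16, 32]. For each d | 32:
  d = 1: σ(1) · d(32/1) = 1 · 6 = 6
  d = 2: σ(2) · d(32/2) = 3 · 5 = 15
  d = 4: σ(4) · d(32/4) = 7 · 4 = 28
  d = 8: σ(8) · d(32/8) = 15 · 3 = 45
  d = 16: σ(16) · d(32/16) = 31 · 2 = 62
  d = 32: σ(32) · d(32/32) = 63 · 1 = 63
Summing: (σ * d)(32) = 6 + 15 + 28 + 45 + 62 + 63 = 219.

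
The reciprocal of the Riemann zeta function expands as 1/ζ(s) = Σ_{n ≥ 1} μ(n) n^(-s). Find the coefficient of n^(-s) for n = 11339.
μ(11339) = -1

Factor n = 11339 = 17 · 23 · 29. μ(n) = 0 if any exponent ≥ 2 (not squarefree); otherwise μ(n) = (−1)^{ω(n)} where ω(n) is the number of distinct prime factors. Applying: μ(11339) = -1.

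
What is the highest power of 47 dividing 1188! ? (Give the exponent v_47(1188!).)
v_47(1188!) = 25

Legendre's formula: v_p(n!) = Σ_{k ≥ 1} ⌊n / p^k⌋. For p = 47, n = 1188, the terms are:
  ⌊1188/47^1⌋ = ⌊1188/47⌋ = 25
(the next term ⌊1188/47^2⌋ = 0, terminating the sum). Summing: v_47(1188!) = 25 = 25.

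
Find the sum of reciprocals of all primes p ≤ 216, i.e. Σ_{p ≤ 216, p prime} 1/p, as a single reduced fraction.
Σ 1/p = 3215488142498485484492183158345029261034221047849345857469577412562094716564064084247/1645783550795210387735581011435590727981167322669649249414629852197255934130751870910

π(216) = 47, so the primes ≤ 216 are [2, 3, 5, 7, 11, 13, 17, 19, 23, 29, 31, 37, 41, 43, 47, 53, 59, 61, 67, 71, 73, 79, 83, 89, 97, 101, 103, 107, 109, 113, 127, 131, 137, 139, 149, 151, 157, 163, 167, 173, 179, 181, 191, 193, 197, 199, 211]. Summing 1/p over these primes: 3215488142498485484492183158345029261034221047849345857469577412562094716564064084247/1645783550795210387735581011435590727981167322669649249414629852197255934130751870910 ≈ 1.9538. Mertens estimate ln ln(216) + 0.2615 ≈ 1.9433.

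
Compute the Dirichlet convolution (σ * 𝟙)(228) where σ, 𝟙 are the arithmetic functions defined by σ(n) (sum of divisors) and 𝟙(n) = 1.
(σ * 𝟙)(228) = 1155

Divisors of 228: [1, 2, 3, 4, 6, 12, 19, 38, 57, 76, 114, 228]. For each d | 228:
  d = 1: σ(1) · 𝟙(228/1) = 1 · 1 = 1
  d = 2: σ(2) · 𝟙(228/2) = 3 · 1 = 3
  d = 3: σ(3) · 𝟙(228/3) = 4 · 1 = 4
  d = 4: σ(4) · 𝟙(228/4) = 7 · 1 = 7
  d = 6: σ(6) · 𝟙(228/6) = 12 · 1 = 12
  d = 12: σ(12) · 𝟙(228/12) = 28 · 1 = 28
  d = 19: σ(19) · 𝟙(228/19) = 20 · 1 = 20
  d = 38: σ(38) · 𝟙(228/38) = 60 · 1 = 60
  d = 57: σ(57) · 𝟙(228/57) = 80 · 1 = 80
  d = 76: σ(76) · 𝟙(228/76) = 140 · 1 = 140
  d = 114: σ(114) · 𝟙(228/114) = 240 · 1 = 240
  d = 228: σ(228) · 𝟙(228/228) = 560 · 1 = 560
Summing: (σ * 𝟙)(228) = 1 + 3 + 4 + 7 + 12 + 28 + 20 + 60 + 80 + 140 + 240 + 560 = 1155.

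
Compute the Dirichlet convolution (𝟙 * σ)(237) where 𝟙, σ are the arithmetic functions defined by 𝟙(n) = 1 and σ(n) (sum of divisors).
(𝟙 * σ)(237) = 405

Divisors of 237: [1, 3, 79, 237]. For each d | 237:
  d = 1: 𝟙(1) · σ(237/1) = 1 · 320 = 320
  d = 3: 𝟙(3) · σ(237/3) = 1 · 80 = 80
  d = 79: 𝟙(79) · σ(237/79) = 1 · 4 = 4
  d = 237: 𝟙(237) · σ(237/237) = 1 · 1 = 1
Summing: (𝟙 * σ)(237) = 320 + 80 + 4 + 1 = 405.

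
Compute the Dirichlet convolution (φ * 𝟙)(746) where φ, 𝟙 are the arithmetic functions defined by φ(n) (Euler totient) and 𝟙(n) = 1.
(φ * 𝟙)(746) = 746

Divisors of 746: [1, 2, 373, 746]. For each d | 746:
  d = 1: φ(1) · 𝟙(746/1) = 1 · 1 = 1
  d = 2: φ(2) · 𝟙(746/2) = 1 · 1 = 1
  d = 373: φ(373) · 𝟙(746/373) = 372 · 1 = 372
  d = 746: φ(746) · 𝟙(746/746) = 372 · 1 = 372
Summing: (φ * 𝟙)(746) = 1 + 1 + 372 + 372 = 746.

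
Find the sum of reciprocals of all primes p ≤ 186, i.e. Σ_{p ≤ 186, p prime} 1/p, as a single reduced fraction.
Σ 1/p = 10408867916382550633331528920459565913027063402071390584941986323453055203/5397346292805549782720214077673687806275517530364350655459511599582614290

π(186) = 42, so the primes ≤ 186 are [2, 3, 5, 7, 11, 13, 17, 19, 23, 29, 31, 37, 41, 43, 47, 53, 59, 61, 67, 71, 73, 79, 83, 89, 97, 101, 103, 107, 109, 113, 127, 131, 137, 139, 149, 151, 157, 163, 167, 173, 179, 181]. Summing 1/p over these primes: 10408867916382550633331528920459565913027063402071390584941986323453055203/5397346292805549782720214077673687806275517530364350655459511599582614290 ≈ 1.9285. Mertens estimate ln ln(186) + 0.2615 ≈ 1.9151.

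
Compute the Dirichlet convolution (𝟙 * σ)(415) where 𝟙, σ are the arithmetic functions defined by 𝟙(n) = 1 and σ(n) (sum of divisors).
(𝟙 * σ)(415) = 595

Divisors of 415: [1, 5, 83, 415]. For each d | 415:
  d = 1: 𝟙(1) · σ(415/1) = 1 · 504 = 504
  d = 5: 𝟙(5) · σ(415/5) = 1 · 84 = 84
  d = 83: 𝟙(83) · σ(415/83) = 1 · 6 = 6
  d = 415: 𝟙(415) · σ(415/415) = 1 · 1 = 1
Summing: (𝟙 * σ)(415) = 504 + 84 + 6 + 1 = 595.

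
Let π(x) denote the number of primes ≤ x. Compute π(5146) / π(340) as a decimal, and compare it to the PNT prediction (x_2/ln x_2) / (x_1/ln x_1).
π(5146)/π(340) = 685/68 ≈ 10.0735;  PNT prediction ≈ 10.3233.

π(340) = 68 and π(5146) = 685, so π(5146)/π(340) ≈ 10.0735. The PNT-predicted ratio is (5146/ln(5146)) / (340/ln(340)) ≈ 10.3233. The two agree to within a few percent, as expected.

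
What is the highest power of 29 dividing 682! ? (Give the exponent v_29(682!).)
v_29(682!) = 23

Legendre's formula: v_p(n!) = Σ_{k ≥ 1} ⌊n / p^k⌋. For p = 29, n = 682, the terms are:
  ⌊682/29^1⌋ = ⌊682/29⌋ = 23
(the next term ⌊682/29^2⌋ = 0, terminating the sum). Summing: v_29(682!) = 23 = 23.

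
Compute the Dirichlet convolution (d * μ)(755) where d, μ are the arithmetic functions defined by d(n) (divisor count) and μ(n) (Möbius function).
(d * μ)(755) = 1

Divisors of 755: [1, 5, 151, 755]. For each d | 755:
  d = 1: d(1) · μ(755/1) = 1 · 1 = 1
  d = 5: d(5) · μ(755/5) = 2 · -1 = -2
  d = 151: d(151) · μ(755/151) = 2 · -1 = -2
  d = 755: d(755) · μ(755/755) = 4 · 1 = 4
Summing: (d * μ)(755) = 1 + -2 + -2 + 4 = 1.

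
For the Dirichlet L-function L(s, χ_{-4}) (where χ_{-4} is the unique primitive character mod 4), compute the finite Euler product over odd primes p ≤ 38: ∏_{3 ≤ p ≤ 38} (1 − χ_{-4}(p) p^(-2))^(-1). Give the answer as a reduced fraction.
∏ = 136633422149134339/149104402366464000

The odd primes p ≤ 38 are [3, 5, 7, 11, 13, 17, 19, 23, 29, 31, 37]. For each, χ(p) = 1 if p ≡ 1 mod 4, χ(p) = −1 if p ≡ 3 mod 4. Taking (1 − χ(p)/p^2)^(-1) = p^2/(p^2 − χ(p)): (1 − (-1)/3^2)^(-1) · (1 − (1)/5^2)^(-1) · (1 − (-1)/7^2)^(-1) · (1 − (-1)/11^2)^(-1) · (1 − (1)/13^2)^(-1) · (1 − (1)/17^2)^(-1) · (1 − (-1)/19^2)^(-1) · (1 − (-1)/23^2)^(-1) · (1 − (1)/29^2)^(-1) · (1 − (-1)/31^2)^(-1) · (1 − (1)/37^2)^(-1) = 136633422149134339/149104402366464000.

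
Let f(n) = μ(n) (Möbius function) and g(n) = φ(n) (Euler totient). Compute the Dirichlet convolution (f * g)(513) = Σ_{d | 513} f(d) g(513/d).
(μ * φ)(513) = 204

Divisors of 513: [1, 3, 9, 19, 27, 57, 171, 513]. For each d | 513:
  d = 1: μ(1) · φ(513/1) = 1 · 324 = 324
  d = 3: μ(3) · φ(513/3) = -1 · 108 = -108
  d = 9: μ(9) · φ(513/9) = 0 · 36 = 0
  d = 19: μ(19) · φ(513/19) = -1 · 18 = -18
  d = 27: μ(27) · φ(513/27) = 0 · 18 = 0
  d = 57: μ(57) · φ(513/57) = 1 · 6 = 6
  d = 171: μ(171) · φ(513/171) = 0 · 2 = 0
  d = 513: μ(513) · φ(513/513) = 0 · 1 = 0
Summing: (μ * φ)(513) = 324 + -108 + 0 + -18 + 0 + 6 + 0 + 0 = 204.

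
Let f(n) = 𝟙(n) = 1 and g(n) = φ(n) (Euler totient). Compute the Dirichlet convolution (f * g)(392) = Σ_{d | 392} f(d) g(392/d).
(𝟙 * φ)(392) = 392

Divisors of 392: [1, 2, 4, 7, 8, 14, 28, 49, 56, 98, 196, 392]. For each d | 392:
  d = 1: 𝟙(1) · φ(392/1) = 1 · 168 = 168
  d = 2: 𝟙(2) · φ(392/2) = 1 · 84 = 84
  d = 4: 𝟙(4) · φ(392/4) = 1 · 42 = 42
  d = 7: 𝟙(7) · φ(392/7) = 1 · 24 = 24
  d = 8: 𝟙(8) · φ(392/8) = 1 · 42 = 42
  d = 14: 𝟙(14) · φ(392/14) = 1 · 12 = 12
  d = 28: 𝟙(28) · φ(392/28) = 1 · 6 = 6
  d = 49: 𝟙(49) · φ(392/49) = 1 · 4 = 4
  d = 56: 𝟙(56) · φ(392/56) = 1 · 6 = 6
  d = 98: 𝟙(98) · φ(392/98) = 1 · 2 = 2
  d = 196: 𝟙(196) · φ(392/196) = 1 · 1 = 1
  d = 392: 𝟙(392) · φ(392/392) = 1 · 1 = 1
Summing: (𝟙 * φ)(392) = 168 + 84 + 42 + 24 + 42 + 12 + 6 + 4 + 6 + 2 + 1 + 1 = 392.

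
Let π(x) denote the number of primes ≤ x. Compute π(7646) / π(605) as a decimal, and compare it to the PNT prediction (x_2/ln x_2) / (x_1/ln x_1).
π(7646)/π(605) = 970/110 ≈ 8.8182;  PNT prediction ≈ 9.0528.

π(605) = 110 and π(7646) = 970, so π(7646)/π(605) ≈ 8.8182. The PNT-predicted ratio is (7646/ln(7646)) / (605/ln(605)) ≈ 9.0528. The two agree to within a few percent, as expected.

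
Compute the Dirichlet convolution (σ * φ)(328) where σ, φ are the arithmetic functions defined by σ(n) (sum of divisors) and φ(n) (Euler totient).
(σ * φ)(328) = 2624

Divisors of 328: [1, 2, 4, 8, 41, 82, 164, 328]. For each d | 328:
  d = 1: σ(1) · φ(328/1) = 1 · 160 = 160
  d = 2: σ(2) · φ(328/2) = 3 · 80 = 240
  d = 4: σ(4) · φ(328/4) = 7 · 40 = 280
  d = 8: σ(8) · φ(328/8) = 15 · 40 = 600
  d = 41: σ(41) · φ(328/41) = 42 · 4 = 168
  d = 82: σ(82) · φ(328/82) = 126 · 2 = 252
  d = 164: σ(164) · φ(328/164) = 294 · 1 = 294
  d = 328: σ(328) · φ(328/328) = 630 · 1 = 630
Summing: (σ * φ)(328) = 160 + 240 + 280 + 600 + 168 + 252 + 294 + 630 = 2624.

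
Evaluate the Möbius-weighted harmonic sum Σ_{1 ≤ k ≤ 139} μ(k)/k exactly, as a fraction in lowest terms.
Σ μ(k)/k = -149232714064150937862643507545628954127995759701627353/10014646650599190067509233131649940057366334653200433090

Values of μ(k) for 1 ≤ k ≤ 139: μ(1) = 1, μ(2) = -1, μ(3) = -1, μ(5) = -1, μ(6) = 1, μ(7) = -1, μ(10) = 1, μ(11) = -1, μ(13) = -1, μ(14) = 1, μ(15) = 1, μ(17) = -1, μ(19) = -1, μ(21) = 1, μ(22) = 1, μ(23) = -1, μ(26) = 1, μ(29) = -1, μ(30) = -1, μ(31) = -1, μ(33) = 1, μ(34) = 1, μ(35) = 1, μ(37) = -1, μ(38) = 1, μ(39) = 1, μ(41) = -1, μ(42) = -1, μ(43) = -1, μ(46) = 1, μ(47) = -1, μ(51) = 1, μ(53) = -1, μ(55) = 1, μ(57) = 1, μ(58) = 1, μ(59) = -1, μ(61) = -1, μ(62) = 1, μ(65) = 1, μ(66) = -1, μ(67) = -1, μ(69) = 1, μ(70) = -1, μ(71) = -1, μ(73) = -1, μ(74) = 1, μ(77) = 1, μ(78) = -1, μ(79) = -1, μ(82) = 1, μ(83) = -1, μ(85) = 1, μ(86) = 1, μ(87) = 1, μ(89) = -1, μ(91) = 1, μ(93) = 1, μ(94) = 1, μ(95) = 1, μ(97) = -1, μ(101) = -1, μ(102) = -1, μ(103) = -1, μ(105) = -1, μ(106) = 1, μ(107) = -1, μ(109) = -1, μ(110) = -1, μ(111) = 1, μ(113) = -1, μ(114) = -1, μ(115) = 1, μ(118) = 1, μ(119) = 1, μ(122) = 1, μ(123) = 1, μ(127) = -1, μ(129) = 1, μ(130) = -1, μ(131) = -1, μ(133) = 1, μ(134) = 1, μ(137) = -1, μ(138) = -1, μ(139) = -1, with μ = 0 on non-squarefree integers. Summing μ(k)/k for k where μ(k) ≠ 0 gives -149232714064150937862643507545628954127995759701627353/10014646650599190067509233131649940057366334653200433090 ≈ -0.0149. (PNT ⟺ this sum → 0 as n → ∞.)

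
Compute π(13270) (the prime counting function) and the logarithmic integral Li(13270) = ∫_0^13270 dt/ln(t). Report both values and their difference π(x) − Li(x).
π(13270) = 1577;  Li(13270) ≈ 1595.58;  π(x) − Li(x) ≈ -18.58.

Direct count of primes ≤ 13270 gives π(13270) = 1577. Numerical evaluation of the logarithmic integral gives Li(13270) ≈ 1595.58. The difference π(x) − Li(x) ≈ -18.58 is typically negative for small/moderate x (Li(x) overestimates), though Littlewood's theorem shows this sign changes infinitely often.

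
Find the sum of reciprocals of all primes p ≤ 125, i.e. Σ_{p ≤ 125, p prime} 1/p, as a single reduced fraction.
Σ 1/p = 58472171373748331322981543916880425472323867753/31610054640417607788145206291543662493274686990

π(125) = 30, so the primes ≤ 125 are [2, 3, 5, 7, 11, 13, 17, 19, 23, 29, 31, 37, 41, 43, 47, 53, 59, 61, 67, 71, 73, 79, 83, 89, 97, 101, 103, 107, 109, 113]. Summing 1/p over these primes: 58472171373748331322981543916880425472323867753/31610054640417607788145206291543662493274686990 ≈ 1.8498. Mertens estimate ln ln(125) + 0.2615 ≈ 1.8360.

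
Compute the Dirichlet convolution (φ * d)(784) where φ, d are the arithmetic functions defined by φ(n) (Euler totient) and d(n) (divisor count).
(φ * d)(784) = 1767

Divisors of 784: [1, 2, 4, 7, 8, 14, 16, 28, 49, 56, 98, 112, 196, 392, 784]. For each d | 784:
  d = 1: φ(1) · d(784/1) = 1 · 15 = 15
  d = 2: φ(2) · d(784/2) = 1 · 12 = 12
  d = 4: φ(4) · d(784/4) = 2 · 9 = 18
  d = 7: φ(7) · d(784/7) = 6 · 10 = 60
  d = 8: φ(8) · d(784/8) = 4 · 6 = 24
  d = 14: φ(14) · d(784/14) = 6 · 8 = 48
  d = 16: φ(16) · d(784/16) = 8 · 3 = 24
  d = 28: φ(28) · d(784/28) = 12 · 6 = 72
  d = 49: φ(49) · d(784/49) = 42 · 5 = 210
  d = 56: φ(56) · d(784/56) = 24 · 4 = 96
  d = 98: φ(98) · d(784/98) = 42 · 4 = 168
  d = 112: φ(112) · d(784/112) = 48 · 2 = 96
  d = 196: φ(196) · d(784/196) = 84 · 3 = 252
  d = 392: φ(392) · d(784/392) = 168 · 2 = 336
  d = 784: φ(784) · d(784/784) = 336 · 1 = 336
Summing: (φ * d)(784) = 15 + 12 + 18 + 60 + 24 + 48 + 24 + 72 + 210 + 96 + 168 + 96 + 252 + 336 + 336 = 1767.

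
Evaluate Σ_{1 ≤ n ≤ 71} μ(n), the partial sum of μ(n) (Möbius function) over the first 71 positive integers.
Σ_{n ≤ 71} μ(n) = -3

Compute μ(n) for each 1 ≤ n ≤ 71: μ(1) = 1, μ(2) = -1, μ(3) = -1, μ(4) = 0, μ(5) = -1, μ(6) = 1, μ(7) = -1, μ(8) = 0, μ(9) = 0, μ(10) = 1, μ(11) = -1, μ(12) = 0, μ(13) = -1, μ(14) = 1, μ(15) = 1, μ(16) = 0, μ(17) = -1, μ(18) = 0, μ(19) = -1, μ(20) = 0, μ(21) = 1, μ(22) = 1, μ(23) = -1, μ(24) = 0, μ(25) = 0, μ(26) = 1, μ(27) = 0, μ(28) = 0, μ(29) = -1, μ(30) = -1, μ(31) = -1, μ(32) = 0, μ(33) = 1, μ(34) = 1, μ(35) = 1, μ(36) = 0, μ(37) = -1, μ(38) = 1, μ(39) = 1, μ(40) = 0, μ(41) = -1, μ(42) = -1, μ(43) = -1, μ(44) = 0, μ(45) = 0, μ(46) = 1, μ(47) = -1, μ(48) = 0, μ(49) = 0, μ(50) = 0, μ(51) = 1, μ(52) = 0, μ(53) = -1, μ(54) = 0, μ(55) = 1, μ(56) = 0, μ(57) = 1, μ(58) = 1, μ(59) = -1, μ(60) = 0, μ(61) = -1, μ(62) = 1, μ(63) = 0, μ(64) = 0, μ(65) = 1, μ(66) = -1, μ(67) = -1, μ(68) = 0, μ(69) = 1, μ(70) = -1, μ(71) = -1. Summing all 71 values: -3. (Mertens function M(x) = Σ_{n ≤ x} μ(n); on average M(x) should be small (PNT ⟺ M(x) = o(x)).)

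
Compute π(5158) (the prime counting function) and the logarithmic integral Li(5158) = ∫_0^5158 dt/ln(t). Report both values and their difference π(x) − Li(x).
π(5158) = 687;  Li(5158) ≈ 702.80;  π(x) − Li(x) ≈ -15.80.

Direct count of primes ≤ 5158 gives π(5158) = 687. Numerical evaluation of the logarithmic integral gives Li(5158) ≈ 702.80. The difference π(x) − Li(x) ≈ -15.80 is typically negative for small/moderate x (Li(x) overestimates), though Littlewood's theorem shows this sign changes infinitely often.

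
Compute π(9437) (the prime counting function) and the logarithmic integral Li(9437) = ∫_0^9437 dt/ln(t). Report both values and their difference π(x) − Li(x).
π(9437) = 1169;  Li(9437) ≈ 1184.82;  π(x) − Li(x) ≈ -15.82.

Direct count of primes ≤ 9437 gives π(9437) = 1169. Numerical evaluation of the logarithmic integral gives Li(9437) ≈ 1184.82. The difference π(x) − Li(x) ≈ -15.82 is typically negative for small/moderate x (Li(x) overestimates), though Littlewood's theorem shows this sign changes infinitely often.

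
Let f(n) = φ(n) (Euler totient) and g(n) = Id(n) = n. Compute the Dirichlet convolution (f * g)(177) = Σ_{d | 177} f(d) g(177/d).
(φ * Id)(177) = 585

Divisors of 177: [1, 3, 59, 177]. For each d | 177:
  d = 1: φ(1) · Id(177/1) = 1 · 177 = 177
  d = 3: φ(3) · Id(177/3) = 2 · 59 = 118
  d = 59: φ(59) · Id(177/59) = 58 · 3 = 174
  d = 177: φ(177) · Id(177/177) = 116 · 1 = 116
Summing: (φ * Id)(177) = 177 + 118 + 174 + 116 = 585.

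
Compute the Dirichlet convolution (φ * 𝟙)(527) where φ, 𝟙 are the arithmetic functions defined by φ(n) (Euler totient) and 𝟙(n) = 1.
(φ * 𝟙)(527) = 527

Divisors of 527: [1, 17, 31, 527]. For each d | 527:
  d = 1: φ(1) · 𝟙(527/1) = 1 · 1 = 1
  d = 17: φ(17) · 𝟙(527/17) = 16 · 1 = 16
  d = 31: φ(31) · 𝟙(527/31) = 30 · 1 = 30
  d = 527: φ(527) · 𝟙(527/527) = 480 · 1 = 480
Summing: (φ * 𝟙)(527) = 1 + 16 + 30 + 480 = 527.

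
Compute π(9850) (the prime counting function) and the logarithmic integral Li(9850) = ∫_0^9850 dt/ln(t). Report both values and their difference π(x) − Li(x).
π(9850) = 1214;  Li(9850) ≈ 1229.84;  π(x) − Li(x) ≈ -15.84.

Direct count of primes ≤ 9850 gives π(9850) = 1214. Numerical evaluation of the logarithmic integral gives Li(9850) ≈ 1229.84. The difference π(x) − Li(x) ≈ -15.84 is typically negative for small/moderate x (Li(x) overestimates), though Littlewood's theorem shows this sign changes infinitely often.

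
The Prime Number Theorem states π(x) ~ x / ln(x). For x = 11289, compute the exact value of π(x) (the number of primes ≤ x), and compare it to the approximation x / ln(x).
π(11289) = 1365;  x/ln(x) ≈ 1209.76;  relative error ≈ 11.37%.

Directly count primes up to 11289: π(11289) = 1365. The PNT approximation gives 11289/ln(11289) ≈ 11289/9.33158 ≈ 1209.76. Relative error (π(x) − x/ln(x)) / π(x) ≈ 11.37%; the approximation is known to undercount slightly (Li(x) is a better estimate).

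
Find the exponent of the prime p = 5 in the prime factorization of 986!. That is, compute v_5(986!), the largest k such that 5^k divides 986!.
v_5(986!) = 244

Legendre's formula: v_p(n!) = Σ_{k ≥ 1} ⌊n / p^k⌋. For p = 5, n = 986, the terms are:
  ⌊986/5^1⌋ = ⌊986/5⌋ = 197
  ⌊986/5^2⌋ = ⌊986/25⌋ = 39
  ⌊986/5^3⌋ = ⌊986/125⌋ = 7
  ⌊986/5^4⌋ = ⌊986/625⌋ = 1
(the next term ⌊986/5^5⌋ = 0, terminating the sum). Summing: v_5(986!) = 197 + 39 + 7 + 1 = 244.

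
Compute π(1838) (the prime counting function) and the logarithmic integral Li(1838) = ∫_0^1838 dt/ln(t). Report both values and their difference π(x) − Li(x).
π(1838) = 282;  Li(1838) ≈ 293.38;  π(x) − Li(x) ≈ -11.38.

Direct count of primes ≤ 1838 gives π(1838) = 282. Numerical evaluation of the logarithmic integral gives Li(1838) ≈ 293.38. The difference π(x) − Li(x) ≈ -11.38 is typically negative for small/moderate x (Li(x) overestimates), though Littlewood's theorem shows this sign changes infinitely often.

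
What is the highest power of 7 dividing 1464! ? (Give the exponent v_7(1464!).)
v_7(1464!) = 242

Legendre's formula: v_p(n!) = Σ_{k ≥ 1} ⌊n / p^k⌋. For p = 7, n = 1464, the terms are:
  ⌊1464/7^1⌋ = ⌊1464/7⌋ = 209
  ⌊1464/7^2⌋ = ⌊1464/49⌋ = 29
  ⌊1464/7^3⌋ = ⌊1464/343⌋ = 4
(the next term ⌊1464/7^4⌋ = 0, terminating the sum). Summing: v_7(1464!) = 209 + 29 + 4 = 242.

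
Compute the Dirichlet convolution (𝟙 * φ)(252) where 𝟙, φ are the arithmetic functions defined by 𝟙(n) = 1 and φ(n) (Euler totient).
(𝟙 * φ)(252) = 252

Divisors of 252: [1, 2, 3, 4, 6, 7, 9, 12, 14, 18, 21, 28, 36, 42, 63, 84, 126, 252]. For each d | 252:
  d = 1: 𝟙(1) · φ(252/1) = 1 · 72 = 72
  d = 2: 𝟙(2) · φ(252/2) = 1 · 36 = 36
  d = 3: 𝟙(3) · φ(252/3) = 1 · 24 = 24
  d = 4: 𝟙(4) · φ(252/4) = 1 · 36 = 36
  d = 6: 𝟙(6) · φ(252/6) = 1 · 12 = 12
  d = 7: 𝟙(7) · φ(252/7) = 1 · 12 = 12
  d = 9: 𝟙(9) · φ(252/9) = 1 · 12 = 12
  d = 12: 𝟙(12) · φ(252/12) = 1 · 12 = 12
  d = 14: 𝟙(14) · φ(252/14) = 1 · 6 = 6
  d = 18: 𝟙(18) · φ(252/18) = 1 · 6 = 6
  d = 21: 𝟙(21) · φ(252/21) = 1 · 4 = 4
  d = 28: 𝟙(28) · φ(252/28) = 1 · 6 = 6
  d = 36: 𝟙(36) · φ(252/36) = 1 · 6 = 6
  d = 42: 𝟙(42) · φ(252/42) = 1 · 2 = 2
  d = 63: 𝟙(63) · φ(252/63) = 1 · 2 = 2
  d = 84: 𝟙(84) · φ(252/84) = 1 · 2 = 2
  d = 126: 𝟙(126) · φ(252/126) = 1 · 1 = 1
  d = 252: 𝟙(252) · φ(252/252) = 1 · 1 = 1
Summing: (𝟙 * φ)(252) = 72 + 36 + 24 + 36 + 12 + 12 + 12 + 12 + 6 + 6 + 4 + 6 + 6 + 2 + 2 + 2 + 1 + 1 = 252.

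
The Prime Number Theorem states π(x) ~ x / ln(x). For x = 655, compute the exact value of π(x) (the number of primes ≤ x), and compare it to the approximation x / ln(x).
π(655) = 119;  x/ln(x) ≈ 101.01;  relative error ≈ 15.12%.

Directly count primes up to 655: π(655) = 119. The PNT approximation gives 655/ln(655) ≈ 655/6.48464 ≈ 101.01. Relative error (π(x) − x/ln(x)) / π(x) ≈ 15.12%; the approximation is known to undercount slightly (Li(x) is a better estimate).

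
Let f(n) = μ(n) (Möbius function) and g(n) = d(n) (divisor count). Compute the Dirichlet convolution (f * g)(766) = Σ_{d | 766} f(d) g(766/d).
(μ * d)(766) = 1

Divisors of 766: [1, 2, 383, 766]. For each d | 766:
  d = 1: μ(1) · d(766/1) = 1 · 4 = 4
  d = 2: μ(2) · d(766/2) = -1 · 2 = -2
  d = 383: μ(383) · d(766/383) = -1 · 2 = -2
  d = 766: μ(766) · d(766/766) = 1 · 1 = 1
Summing: (μ * d)(766) = 4 + -2 + -2 + 1 = 1.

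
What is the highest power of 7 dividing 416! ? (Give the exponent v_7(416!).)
v_7(416!) = 68

Legendre's formula: v_p(n!) = Σ_{k ≥ 1} ⌊n / p^k⌋. For p = 7, n = 416, the terms are:
  ⌊416/7^1⌋ = ⌊416/7⌋ = 59
  ⌊416/7^2⌋ = ⌊416/49⌋ = 8
  ⌊416/7^3⌋ = ⌊416/343⌋ = 1
(the next term ⌊416/7^4⌋ = 0, terminating the sum). Summing: v_7(416!) = 59 + 8 + 1 = 68.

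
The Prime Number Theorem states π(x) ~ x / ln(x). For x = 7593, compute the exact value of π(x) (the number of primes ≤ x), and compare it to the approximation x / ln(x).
π(7593) = 965;  x/ln(x) ≈ 849.81;  relative error ≈ 11.94%.

Directly count primes up to 7593: π(7593) = 965. The PNT approximation gives 7593/ln(7593) ≈ 7593/8.93498 ≈ 849.81. Relative error (π(x) − x/ln(x)) / π(x) ≈ 11.94%; the approximation is known to undercount slightly (Li(x) is a better estimate).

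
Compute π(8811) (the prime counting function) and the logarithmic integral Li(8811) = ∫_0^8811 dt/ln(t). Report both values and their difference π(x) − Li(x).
π(8811) = 1097;  Li(8811) ≈ 1116.17;  π(x) − Li(x) ≈ -19.17.

Direct count of primes ≤ 8811 gives π(8811) = 1097. Numerical evaluation of the logarithmic integral gives Li(8811) ≈ 1116.17. The difference π(x) − Li(x) ≈ -19.17 is typically negative for small/moderate x (Li(x) overestimates), though Littlewood's theorem shows this sign changes infinitely often.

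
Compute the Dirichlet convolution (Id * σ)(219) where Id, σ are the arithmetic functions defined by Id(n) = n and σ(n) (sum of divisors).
(Id * σ)(219) = 1029

Divisors of 219: [1, 3, 73, 219]. For each d | 219:
  d = 1: Id(1) · σ(219/1) = 1 · 296 = 296
  d = 3: Id(3) · σ(219/3) = 3 · 74 = 222
  d = 73: Id(73) · σ(219/73) = 73 · 4 = 292
  d = 219: Id(219) · σ(219/219) = 219 · 1 = 219
Summing: (Id * σ)(219) = 296 + 222 + 292 + 219 = 1029.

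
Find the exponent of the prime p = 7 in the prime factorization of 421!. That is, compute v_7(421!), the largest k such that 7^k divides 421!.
v_7(421!) = 69

Legendre's formula: v_p(n!) = Σ_{k ≥ 1} ⌊n / p^k⌋. For p = 7, n = 421, the terms are:
  ⌊421/7^1⌋ = ⌊421/7⌋ = 60
  ⌊421/7^2⌋ = ⌊421/49⌋ = 8
  ⌊421/7^3⌋ = ⌊421/343⌋ = 1
(the next term ⌊421/7^4⌋ = 0, terminating the sum). Summing: v_7(421!) = 60 + 8 + 1 = 69.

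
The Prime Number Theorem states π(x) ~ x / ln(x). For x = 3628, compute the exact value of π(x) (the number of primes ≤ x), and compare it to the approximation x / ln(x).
π(3628) = 507;  x/ln(x) ≈ 442.63;  relative error ≈ 12.70%.

Directly count primes up to 3628: π(3628) = 507. The PNT approximation gives 3628/ln(3628) ≈ 3628/8.19644 ≈ 442.63. Relative error (π(x) − x/ln(x)) / π(x) ≈ 12.70%; the approximation is known to undercount slightly (Li(x) is a better estimate).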